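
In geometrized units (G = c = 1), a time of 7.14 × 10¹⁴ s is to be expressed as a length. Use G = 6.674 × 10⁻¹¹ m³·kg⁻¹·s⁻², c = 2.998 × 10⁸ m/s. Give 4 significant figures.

Time → length via c.
7.14 × 10¹⁴ s × (c) = 2.141 × 10²³ m

2.141 × 10²³ m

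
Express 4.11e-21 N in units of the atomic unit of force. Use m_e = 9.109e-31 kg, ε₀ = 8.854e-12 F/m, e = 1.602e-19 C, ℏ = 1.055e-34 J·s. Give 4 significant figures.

atomic unit of force: F_au = E_h/a₀ = m_e²e⁶/((4πε₀)³ℏ⁴) = 8.220e-8 N.
4.11e-21 / 8.220e-8 = 5.000e-14

5.000e-14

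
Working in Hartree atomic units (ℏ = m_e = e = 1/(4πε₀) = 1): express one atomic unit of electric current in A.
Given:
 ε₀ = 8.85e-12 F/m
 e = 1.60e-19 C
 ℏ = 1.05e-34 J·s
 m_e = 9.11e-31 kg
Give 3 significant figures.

6.67e-3 A

From ℏ = m_e = e = 1/(4πε₀) = 1 the current scale is I_au = e E_h/ℏ = m_e e⁵/((4πε₀)²ℏ³).
E_h = 4.38e-18 J
e·E_h/ℏ = 6.67e-3 A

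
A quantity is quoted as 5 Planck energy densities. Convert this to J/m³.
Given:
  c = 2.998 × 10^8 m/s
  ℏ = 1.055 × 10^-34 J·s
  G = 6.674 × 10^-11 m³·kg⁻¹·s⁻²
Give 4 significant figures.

2.316 × 10^114 J/m³

One Planck energy density: u_P = c⁷/(ℏG²) = 4.632 × 10^113 J/m³.
5 × 4.632 × 10^113 J/m³ = 2.316 × 10^114 J/m³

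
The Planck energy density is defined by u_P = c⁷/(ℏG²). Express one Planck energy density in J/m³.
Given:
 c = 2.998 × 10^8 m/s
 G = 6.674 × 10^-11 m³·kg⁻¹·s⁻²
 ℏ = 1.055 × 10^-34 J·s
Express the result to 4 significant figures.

4.632 × 10^113 J/m³

u_P = c⁷/(ℏG²)
  = 2.177 × 10^59 / 4.699 × 10^-55
  = 4.632 × 10^113 J/m³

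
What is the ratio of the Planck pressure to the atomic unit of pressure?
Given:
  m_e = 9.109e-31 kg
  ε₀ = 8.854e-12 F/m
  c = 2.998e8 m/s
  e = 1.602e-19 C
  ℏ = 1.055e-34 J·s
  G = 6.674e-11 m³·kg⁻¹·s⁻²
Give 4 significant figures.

Planck pressure: p_P = c⁷/(ℏG²) = 4.632e113 Pa
atomic unit of pressure: P_au = E_h/a₀³ = m_e⁴e¹⁰/((4πε₀)⁵ℏ⁸) = 2.929e13 Pa
ratio = 4.632e113 / 2.929e13 = 1.581e100

1.581e100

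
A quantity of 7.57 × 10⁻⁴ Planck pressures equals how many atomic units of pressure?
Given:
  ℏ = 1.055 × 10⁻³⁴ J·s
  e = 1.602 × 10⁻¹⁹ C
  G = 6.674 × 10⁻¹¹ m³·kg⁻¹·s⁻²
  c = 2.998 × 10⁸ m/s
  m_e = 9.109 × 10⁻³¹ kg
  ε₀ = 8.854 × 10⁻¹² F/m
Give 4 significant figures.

Planck pressure: p_P = c⁷/(ℏG²) = 4.632 × 10¹¹³ Pa
atomic unit of pressure: P_au = E_h/a₀³ = m_e⁴e¹⁰/((4πε₀)⁵ℏ⁸) = 2.929 × 10¹³ Pa
7.57 × 10⁻⁴ × 4.632 × 10¹¹³ / 2.929 × 10¹³ = 1.197 × 10⁹⁷

1.197 × 10⁹⁷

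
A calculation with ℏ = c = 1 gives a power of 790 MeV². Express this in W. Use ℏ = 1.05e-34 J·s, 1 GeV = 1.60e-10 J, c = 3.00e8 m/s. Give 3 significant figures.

1.93e11 W

Power is [E]/[T] = [E]²/ℏ.
1 GeV² → 1/ℏ × (1 GeV in J)² = 2.44e14 W.
Convert the energy scale: 790 MeV² = 7.90e-4 GeV².
Result: 7.90e-4 × 2.44e14 = 1.93e11 W.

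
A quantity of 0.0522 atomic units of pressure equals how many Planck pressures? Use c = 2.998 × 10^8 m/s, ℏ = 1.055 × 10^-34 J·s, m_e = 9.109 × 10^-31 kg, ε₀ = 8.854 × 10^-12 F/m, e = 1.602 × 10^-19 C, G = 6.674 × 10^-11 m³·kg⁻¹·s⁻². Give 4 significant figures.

atomic unit of pressure: P_au = E_h/a₀³ = m_e⁴e¹⁰/((4πε₀)⁵ℏ⁸) = 2.929 × 10^13 Pa
Planck pressure: p_P = c⁷/(ℏG²) = 4.632 × 10^113 Pa
0.0522 × 2.929 × 10^13 / 4.632 × 10^113 = 3.301 × 10^-102

3.301 × 10^-102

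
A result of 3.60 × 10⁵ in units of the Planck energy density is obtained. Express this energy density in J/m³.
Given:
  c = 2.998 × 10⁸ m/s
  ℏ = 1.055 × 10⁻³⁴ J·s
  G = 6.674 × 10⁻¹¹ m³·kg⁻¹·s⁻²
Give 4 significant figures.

1.668 × 10¹¹⁹ J/m³

One Planck energy density: u_P = c⁷/(ℏG²) = 4.632 × 10¹¹³ J/m³.
3.60 × 10⁵ × 4.632 × 10¹¹³ J/m³ = 1.668 × 10¹¹⁹ J/m³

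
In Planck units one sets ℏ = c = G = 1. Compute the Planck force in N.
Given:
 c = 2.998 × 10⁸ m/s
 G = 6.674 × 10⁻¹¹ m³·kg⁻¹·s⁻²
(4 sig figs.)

1.210 × 10⁴⁴ N

F_P = c⁴/G
  = 8.078 × 10³³ / 6.674 × 10⁻¹¹
  = 1.210 × 10⁴⁴ N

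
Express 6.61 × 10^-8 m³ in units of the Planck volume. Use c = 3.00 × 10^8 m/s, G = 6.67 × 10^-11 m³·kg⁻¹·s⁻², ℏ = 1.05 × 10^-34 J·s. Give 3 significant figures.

Planck volume: V_P = (ℏG/c³)^(3/2) = 4.18 × 10^-105 m³.
6.61 × 10^-8 / 4.18 × 10^-105 = 1.58 × 10^97

1.58 × 10^97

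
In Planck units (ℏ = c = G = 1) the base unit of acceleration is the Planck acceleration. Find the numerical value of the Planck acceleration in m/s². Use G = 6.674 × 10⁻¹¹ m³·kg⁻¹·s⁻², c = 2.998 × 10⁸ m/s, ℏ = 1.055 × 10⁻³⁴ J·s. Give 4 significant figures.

a_P = √(c⁷/(ℏG))
  = √(3.092 × 10¹⁰³)
  = 5.560 × 10⁵¹ m/s²

5.560 × 10⁵¹ m/s²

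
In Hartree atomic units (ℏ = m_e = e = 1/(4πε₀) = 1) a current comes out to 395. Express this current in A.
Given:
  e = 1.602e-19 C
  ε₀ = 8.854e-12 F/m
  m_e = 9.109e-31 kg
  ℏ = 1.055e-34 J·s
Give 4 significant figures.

2.612 A

One atomic unit of electric current: I_au = e E_h/ℏ = m_e e⁵/((4πε₀)²ℏ³) = 6.612e-3 A.
395 × 6.612e-3 A = 2.612 A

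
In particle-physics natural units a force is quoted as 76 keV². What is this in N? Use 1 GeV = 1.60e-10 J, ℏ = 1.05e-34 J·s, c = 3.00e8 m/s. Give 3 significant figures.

6.18e-5 N

Force is [E]/[L] = [E]²/(ℏc); restore (ℏc)⁻¹.
1 GeV² → 1/(ℏc) × (1 GeV in J)² = 8.13e5 N.
Convert the energy scale: 76 keV² = 7.60e-11 GeV².
Result: 7.60e-11 × 8.13e5 = 6.18e-5 N.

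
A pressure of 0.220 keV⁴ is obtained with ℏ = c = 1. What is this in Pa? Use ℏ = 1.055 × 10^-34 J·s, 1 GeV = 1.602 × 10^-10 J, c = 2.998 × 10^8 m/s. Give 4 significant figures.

4.580 × 10^12 Pa

Pressure is [E]/[L]³ = [E]⁴/(ℏc)³.
1 GeV⁴ → 1/(ℏc)³ × (1 GeV in J)⁴ = 2.082 × 10^37 Pa.
Convert the energy scale: 0.220 keV⁴ = 2.20 × 10^-25 GeV⁴.
Result: 2.20 × 10^-25 × 2.082 × 10^37 = 4.580 × 10^12 Pa.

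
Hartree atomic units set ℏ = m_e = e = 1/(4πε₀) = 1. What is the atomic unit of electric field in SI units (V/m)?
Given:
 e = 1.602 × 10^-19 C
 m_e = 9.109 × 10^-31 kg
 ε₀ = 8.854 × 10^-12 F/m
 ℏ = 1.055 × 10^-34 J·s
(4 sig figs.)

The unique combination of the constants set to 1 with dimensions of electric field is E_au = E_h/(e a₀) = m_e²e⁵/((4πε₀)³ℏ⁴).
E_h = 4.354 × 10^-18 J
a₀ = 5.297 × 10^-11 m
E_h/(e·a₀) = 5.131 × 10^11 V/m

5.131 × 10^11 V/m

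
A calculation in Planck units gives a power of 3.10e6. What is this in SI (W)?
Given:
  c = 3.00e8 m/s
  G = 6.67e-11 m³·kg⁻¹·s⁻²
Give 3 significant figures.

One Planck power: P_P = c⁵/G = 3.64e52 W.
3.10e6 × 3.64e52 W = 1.13e59 W

1.13e59 W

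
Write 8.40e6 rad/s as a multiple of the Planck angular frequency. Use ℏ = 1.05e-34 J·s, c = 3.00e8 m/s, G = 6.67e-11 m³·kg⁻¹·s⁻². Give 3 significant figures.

4.51e-37

Planck angular frequency: ω_P = √(c⁵/(ℏG)) = 1.86e43 rad/s.
8.40e6 / 1.86e43 = 4.51e-37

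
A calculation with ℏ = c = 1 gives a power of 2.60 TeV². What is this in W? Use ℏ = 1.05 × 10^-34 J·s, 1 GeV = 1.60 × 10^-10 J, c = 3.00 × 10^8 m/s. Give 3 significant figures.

Power is [E]/[T] = [E]²/ℏ.
1 GeV² → 1/ℏ × (1 GeV in J)² = 2.44 × 10^14 W.
Convert the energy scale: 2.60 TeV² = 2.60 × 10^6 GeV².
Result: 2.60 × 10^6 × 2.44 × 10^14 = 6.34 × 10^20 W.

6.34 × 10^20 W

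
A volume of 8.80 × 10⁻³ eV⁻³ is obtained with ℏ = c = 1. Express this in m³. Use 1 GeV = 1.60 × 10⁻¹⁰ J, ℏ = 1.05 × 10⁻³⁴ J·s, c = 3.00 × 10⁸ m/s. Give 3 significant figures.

Volume is [L]³ = [E]⁻³·(ℏc)³.
1 GeV⁻³ → (ℏc)³ × (1 GeV in J)⁻³ = 7.63 × 10⁻⁴⁸ m³.
Convert the energy scale: 8.80 × 10⁻³ eV⁻³ = 8.80 × 10²⁴ GeV⁻³.
Result: 8.80 × 10²⁴ × 7.63 × 10⁻⁴⁸ = 6.72 × 10⁻²³ m³.

6.72 × 10⁻²³ m³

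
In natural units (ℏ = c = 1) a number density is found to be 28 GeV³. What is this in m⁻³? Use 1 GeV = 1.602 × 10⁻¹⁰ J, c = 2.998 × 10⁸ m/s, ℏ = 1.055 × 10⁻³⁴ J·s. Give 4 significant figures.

Number density is [L]⁻³ = [E]³/(ℏc)³.
1 GeV³ → 1/(ℏc)³ × (1 GeV in J)³ = 1.299 × 10⁴⁷ m⁻³.
Result: 28 × 1.299 × 10⁴⁷ = 3.638 × 10⁴⁸ m⁻³.

3.638 × 10⁴⁸ m⁻³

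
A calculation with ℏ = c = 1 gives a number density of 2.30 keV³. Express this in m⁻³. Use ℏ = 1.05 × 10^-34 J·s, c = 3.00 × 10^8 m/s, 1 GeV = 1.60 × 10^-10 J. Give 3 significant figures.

Number density is [L]⁻³ = [E]³/(ℏc)³.
1 GeV³ → 1/(ℏc)³ × (1 GeV in J)³ = 1.31 × 10^47 m⁻³.
Convert the energy scale: 2.30 keV³ = 2.30 × 10^-18 GeV³.
Result: 2.30 × 10^-18 × 1.31 × 10^47 = 3.01 × 10^29 m⁻³.

3.01 × 10^29 m⁻³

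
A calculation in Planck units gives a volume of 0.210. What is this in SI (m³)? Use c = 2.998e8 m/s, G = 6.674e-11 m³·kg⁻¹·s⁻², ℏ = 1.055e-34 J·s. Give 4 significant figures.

One Planck volume: V_P = (ℏG/c³)^(3/2) = 4.224e-105 m³.
0.210 × 4.224e-105 m³ = 8.870e-106 m³

8.870e-106 m³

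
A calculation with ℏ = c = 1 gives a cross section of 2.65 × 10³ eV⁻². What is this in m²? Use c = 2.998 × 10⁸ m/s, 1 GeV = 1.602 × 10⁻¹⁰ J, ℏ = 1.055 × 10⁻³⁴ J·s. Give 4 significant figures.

Area is [L]² = [E]⁻²·(ℏc)²; restore (ℏc)².
1 GeV⁻² → (ℏc)² × (1 GeV in J)⁻² = 3.898 × 10⁻³² m².
Convert the energy scale: 2.65 × 10³ eV⁻² = 2.65 × 10²¹ GeV⁻².
Result: 2.65 × 10²¹ × 3.898 × 10⁻³² = 1.033 × 10⁻¹⁰ m².

1.033 × 10⁻¹⁰ m²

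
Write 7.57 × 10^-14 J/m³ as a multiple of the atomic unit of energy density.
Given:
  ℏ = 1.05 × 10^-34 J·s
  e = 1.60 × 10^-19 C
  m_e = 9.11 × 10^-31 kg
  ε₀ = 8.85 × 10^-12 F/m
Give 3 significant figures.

2.51 × 10^-27

atomic unit of energy density: u_au = E_h/a₀³ = m_e⁴e¹⁰/((4πε₀)⁵ℏ⁸) = 3.01 × 10^13 J/m³.
7.57 × 10^-14 / 3.01 × 10^13 = 2.51 × 10^-27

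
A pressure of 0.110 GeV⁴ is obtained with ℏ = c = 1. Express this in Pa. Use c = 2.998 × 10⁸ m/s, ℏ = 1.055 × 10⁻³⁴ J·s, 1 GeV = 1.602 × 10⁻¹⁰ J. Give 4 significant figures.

2.290 × 10³⁶ Pa

Pressure is [E]/[L]³ = [E]⁴/(ℏc)³.
1 GeV⁴ → 1/(ℏc)³ × (1 GeV in J)⁴ = 2.082 × 10³⁷ Pa.
Result: 0.110 × 2.082 × 10³⁷ = 2.290 × 10³⁶ Pa.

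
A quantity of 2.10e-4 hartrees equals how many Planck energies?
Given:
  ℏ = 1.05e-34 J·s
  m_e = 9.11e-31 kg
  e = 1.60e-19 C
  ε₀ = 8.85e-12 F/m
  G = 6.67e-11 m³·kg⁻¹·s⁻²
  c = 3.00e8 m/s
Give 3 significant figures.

4.70e-31

hartree: E_h = m_e e⁴/(4πε₀ℏ)² = 4.38e-18 J
Planck energy: E_P = √(ℏc⁵/G) = 1.96e9 J
2.10e-4 × 4.38e-18 / 1.96e9 = 4.70e-31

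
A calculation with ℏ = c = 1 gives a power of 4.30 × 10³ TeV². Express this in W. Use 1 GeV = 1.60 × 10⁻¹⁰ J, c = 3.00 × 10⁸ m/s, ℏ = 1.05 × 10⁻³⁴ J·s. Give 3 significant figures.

Power is [E]/[T] = [E]²/ℏ.
1 GeV² → 1/ℏ × (1 GeV in J)² = 2.44 × 10¹⁴ W.
Convert the energy scale: 4.30 × 10³ TeV² = 4.30 × 10⁹ GeV².
Result: 4.30 × 10⁹ × 2.44 × 10¹⁴ = 1.05 × 10²⁴ W.

1.05 × 10²⁴ W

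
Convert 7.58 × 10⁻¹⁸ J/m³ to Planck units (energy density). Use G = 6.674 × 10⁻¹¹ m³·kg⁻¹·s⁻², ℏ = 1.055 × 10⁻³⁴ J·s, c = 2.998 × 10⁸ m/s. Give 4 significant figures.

1.636 × 10⁻¹³¹

Planck energy density: u_P = c⁷/(ℏG²) = 4.632 × 10¹¹³ J/m³.
7.58 × 10⁻¹⁸ / 4.632 × 10¹¹³ = 1.636 × 10⁻¹³¹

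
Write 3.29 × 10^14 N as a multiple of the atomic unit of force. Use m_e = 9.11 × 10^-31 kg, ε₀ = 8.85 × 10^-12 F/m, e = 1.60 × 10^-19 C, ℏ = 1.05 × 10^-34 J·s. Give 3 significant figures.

atomic unit of force: F_au = E_h/a₀ = m_e²e⁶/((4πε₀)³ℏ⁴) = 8.33 × 10^-8 N.
3.29 × 10^14 / 8.33 × 10^-8 = 3.95 × 10^21

3.95 × 10^21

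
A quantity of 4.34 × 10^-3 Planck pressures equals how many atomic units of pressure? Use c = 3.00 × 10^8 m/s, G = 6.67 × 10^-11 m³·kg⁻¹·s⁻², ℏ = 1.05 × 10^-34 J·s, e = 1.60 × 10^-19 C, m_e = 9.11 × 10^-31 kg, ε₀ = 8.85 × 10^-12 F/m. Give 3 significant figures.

6.74 × 10^97

Planck pressure: p_P = c⁷/(ℏG²) = 4.68 × 10^113 Pa
atomic unit of pressure: P_au = E_h/a₀³ = m_e⁴e¹⁰/((4πε₀)⁵ℏ⁸) = 3.01 × 10^13 Pa
4.34 × 10^-3 × 4.68 × 10^113 / 3.01 × 10^13 = 6.74 × 10^97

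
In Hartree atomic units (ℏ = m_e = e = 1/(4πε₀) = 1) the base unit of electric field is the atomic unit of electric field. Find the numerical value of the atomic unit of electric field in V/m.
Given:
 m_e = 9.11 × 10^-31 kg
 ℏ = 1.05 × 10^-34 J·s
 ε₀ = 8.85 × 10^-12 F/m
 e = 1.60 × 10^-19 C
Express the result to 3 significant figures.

5.20 × 10^11 V/m

E_au = E_h/(e a₀) = m_e²e⁵/((4πε₀)³ℏ⁴)
E_h = 4.38 × 10^-18 J
a₀ = 5.26 × 10^-11 m
E_h/(e·a₀) = 5.20 × 10^11 V/m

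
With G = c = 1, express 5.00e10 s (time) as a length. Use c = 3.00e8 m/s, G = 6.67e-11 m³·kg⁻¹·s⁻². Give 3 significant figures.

Time → length via c.
5.00e10 s × (c) = 1.50e19 m

1.50e19 m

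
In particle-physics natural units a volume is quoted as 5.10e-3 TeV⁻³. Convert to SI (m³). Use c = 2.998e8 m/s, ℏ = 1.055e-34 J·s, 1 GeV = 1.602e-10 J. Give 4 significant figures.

Volume is [L]³ = [E]⁻³·(ℏc)³.
1 GeV⁻³ → (ℏc)³ × (1 GeV in J)⁻³ = 7.696e-48 m³.
Convert the energy scale: 5.10e-3 TeV⁻³ = 5.10e-12 GeV⁻³.
Result: 5.10e-12 × 7.696e-48 = 3.925e-59 m³.

3.925e-59 m³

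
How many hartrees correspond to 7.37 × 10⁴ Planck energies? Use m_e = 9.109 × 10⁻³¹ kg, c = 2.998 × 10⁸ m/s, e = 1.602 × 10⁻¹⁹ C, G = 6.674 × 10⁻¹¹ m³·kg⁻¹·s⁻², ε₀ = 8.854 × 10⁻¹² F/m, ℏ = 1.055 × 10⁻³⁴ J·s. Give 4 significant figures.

Planck energy: E_P = √(ℏc⁵/G) = 1.957 × 10⁹ J
hartree: E_h = m_e e⁴/(4πε₀ℏ)² = 4.354 × 10⁻¹⁸ J
7.37 × 10⁴ × 1.957 × 10⁹ / 4.354 × 10⁻¹⁸ = 3.312 × 10³¹

3.312 × 10³¹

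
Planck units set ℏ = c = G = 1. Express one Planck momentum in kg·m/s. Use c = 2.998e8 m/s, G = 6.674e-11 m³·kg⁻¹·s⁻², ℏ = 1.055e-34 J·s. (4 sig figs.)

Dimensional analysis gives p_P = √(ℏc³/G).
  = √(42.60)
  = 6.527 kg·m/s

6.527 kg·m/s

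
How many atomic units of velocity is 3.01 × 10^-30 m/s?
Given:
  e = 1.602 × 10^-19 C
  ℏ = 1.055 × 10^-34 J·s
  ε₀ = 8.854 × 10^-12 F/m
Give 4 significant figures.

atomic unit of velocity: v_au = e²/(4πε₀ℏ) = 2.186 × 10^6 m/s.
3.01 × 10^-30 / 2.186 × 10^6 = 1.377 × 10^-36

1.377 × 10^-36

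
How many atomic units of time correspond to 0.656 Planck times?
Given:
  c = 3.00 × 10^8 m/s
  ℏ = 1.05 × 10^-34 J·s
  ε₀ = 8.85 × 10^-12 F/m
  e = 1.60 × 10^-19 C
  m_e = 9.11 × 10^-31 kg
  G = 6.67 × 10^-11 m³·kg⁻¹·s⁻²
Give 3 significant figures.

Planck time: t_P = √(ℏG/c⁵) = 5.37 × 10^-44 s
atomic unit of time: τ_au = (4πε₀)²ℏ³/(m_e e⁴) = 2.40 × 10^-17 s
0.656 × 5.37 × 10^-44 / 2.40 × 10^-17 = 1.47 × 10^-27

1.47 × 10^-27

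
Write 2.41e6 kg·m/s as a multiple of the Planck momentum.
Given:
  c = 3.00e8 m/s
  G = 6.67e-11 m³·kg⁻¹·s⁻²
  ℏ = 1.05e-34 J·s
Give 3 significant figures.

Planck momentum: p_P = √(ℏc³/G) = 6.52 kg·m/s.
2.41e6 / 6.52 = 3.70e5

3.70e5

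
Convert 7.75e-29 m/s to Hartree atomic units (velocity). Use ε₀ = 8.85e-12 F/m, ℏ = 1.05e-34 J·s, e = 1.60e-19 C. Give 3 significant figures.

3.54e-35

atomic unit of velocity: v_au = e²/(4πε₀ℏ) = 2.19e6 m/s.
7.75e-29 / 2.19e6 = 3.54e-35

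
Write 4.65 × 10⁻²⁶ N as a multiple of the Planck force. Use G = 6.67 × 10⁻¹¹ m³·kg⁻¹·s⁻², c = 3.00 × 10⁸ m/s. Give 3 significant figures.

Planck force: F_P = c⁴/G = 1.21 × 10⁴⁴ N.
4.65 × 10⁻²⁶ / 1.21 × 10⁴⁴ = 3.83 × 10⁻⁷⁰

3.83 × 10⁻⁷⁰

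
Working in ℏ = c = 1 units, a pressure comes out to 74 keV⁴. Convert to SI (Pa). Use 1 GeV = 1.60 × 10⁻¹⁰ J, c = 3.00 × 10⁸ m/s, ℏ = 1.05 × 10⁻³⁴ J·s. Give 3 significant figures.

1.55 × 10¹⁵ Pa

Pressure is [E]/[L]³ = [E]⁴/(ℏc)³.
1 GeV⁴ → 1/(ℏc)³ × (1 GeV in J)⁴ = 2.10 × 10³⁷ Pa.
Convert the energy scale: 74 keV⁴ = 7.40 × 10⁻²³ GeV⁴.
Result: 7.40 × 10⁻²³ × 2.10 × 10³⁷ = 1.55 × 10¹⁵ Pa.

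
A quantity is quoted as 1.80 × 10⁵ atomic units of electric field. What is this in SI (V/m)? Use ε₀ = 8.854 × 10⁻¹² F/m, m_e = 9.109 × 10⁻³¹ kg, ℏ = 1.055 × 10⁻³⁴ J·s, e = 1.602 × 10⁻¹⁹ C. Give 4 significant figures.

9.236 × 10¹⁶ V/m

One atomic unit of electric field: E_au = E_h/(e a₀) = m_e²e⁵/((4πε₀)³ℏ⁴) = 5.131 × 10¹¹ V/m.
1.80 × 10⁵ × 5.131 × 10¹¹ V/m = 9.236 × 10¹⁶ V/m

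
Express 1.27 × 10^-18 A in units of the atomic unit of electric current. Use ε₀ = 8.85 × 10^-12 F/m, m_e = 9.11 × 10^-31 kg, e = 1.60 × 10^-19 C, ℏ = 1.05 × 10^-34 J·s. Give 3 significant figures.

1.90 × 10^-16

atomic unit of electric current: I_au = e E_h/ℏ = m_e e⁵/((4πε₀)²ℏ³) = 6.67 × 10^-3 A.
1.27 × 10^-18 / 6.67 × 10^-3 = 1.90 × 10^-16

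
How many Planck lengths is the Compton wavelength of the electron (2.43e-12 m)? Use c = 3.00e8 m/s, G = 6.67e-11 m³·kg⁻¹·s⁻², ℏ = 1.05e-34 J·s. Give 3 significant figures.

1.51e23

Planck length: ℓ_P = √(ℏG/c³) = 1.61e-35 m.
2.43e-12 / 1.61e-35 = 1.51e23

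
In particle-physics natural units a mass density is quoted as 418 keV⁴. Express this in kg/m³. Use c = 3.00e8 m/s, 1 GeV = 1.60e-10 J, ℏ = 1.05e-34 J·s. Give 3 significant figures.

0.0974 kg/m³

Mass density is [E]/(c²[L]³) = [E]⁴/(ℏ³c⁵).
1 GeV⁴ → 1/(ℏ³c⁵) × (1 GeV in J)⁴ = 2.33e20 kg/m³.
Convert the energy scale: 418 keV⁴ = 4.18e-22 GeV⁴.
Result: 4.18e-22 × 2.33e20 = 0.0974 kg/m³.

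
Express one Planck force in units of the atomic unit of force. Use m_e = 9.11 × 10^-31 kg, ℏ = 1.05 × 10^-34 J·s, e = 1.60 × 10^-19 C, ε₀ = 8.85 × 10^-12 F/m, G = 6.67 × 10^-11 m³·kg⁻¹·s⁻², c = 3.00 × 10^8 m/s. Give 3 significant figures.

Planck force: F_P = c⁴/G = 1.21 × 10^44 N
atomic unit of force: F_au = E_h/a₀ = m_e²e⁶/((4πε₀)³ℏ⁴) = 8.33 × 10^-8 N
ratio = 1.21 × 10^44 / 8.33 × 10^-8 = 1.46 × 10^51

1.46 × 10^51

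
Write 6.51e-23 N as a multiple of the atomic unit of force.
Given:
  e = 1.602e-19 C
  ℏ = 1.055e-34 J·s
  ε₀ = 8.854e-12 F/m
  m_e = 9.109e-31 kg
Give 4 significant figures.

atomic unit of force: F_au = E_h/a₀ = m_e²e⁶/((4πε₀)³ℏ⁴) = 8.220e-8 N.
6.51e-23 / 8.220e-8 = 7.920e-16

7.920e-16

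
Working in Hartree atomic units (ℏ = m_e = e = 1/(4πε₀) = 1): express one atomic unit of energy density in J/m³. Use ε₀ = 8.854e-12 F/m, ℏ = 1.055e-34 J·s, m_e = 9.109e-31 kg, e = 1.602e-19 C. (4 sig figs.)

2.929e13 J/m³

Dimensional analysis gives u_au = E_h/a₀³ = m_e⁴e¹⁰/((4πε₀)⁵ℏ⁸).
E_h = 4.354e-18 J
a₀ = 5.297e-11 m
E_h/a₀³ = 2.929e13 J/m³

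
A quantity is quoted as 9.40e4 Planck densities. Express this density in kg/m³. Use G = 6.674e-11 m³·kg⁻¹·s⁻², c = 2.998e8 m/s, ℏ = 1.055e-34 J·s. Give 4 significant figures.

One Planck density: ρ_P = c⁵/(ℏG²) = 5.154e96 kg/m³.
9.40e4 × 5.154e96 kg/m³ = 4.845e101 kg/m³

4.845e101 kg/m³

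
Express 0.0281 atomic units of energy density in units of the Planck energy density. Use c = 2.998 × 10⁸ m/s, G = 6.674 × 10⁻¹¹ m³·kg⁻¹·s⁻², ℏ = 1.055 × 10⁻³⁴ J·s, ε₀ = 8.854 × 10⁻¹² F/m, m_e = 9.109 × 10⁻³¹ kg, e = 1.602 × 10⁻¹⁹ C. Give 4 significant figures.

1.777 × 10⁻¹⁰²

atomic unit of energy density: u_au = E_h/a₀³ = m_e⁴e¹⁰/((4πε₀)⁵ℏ⁸) = 2.929 × 10¹³ J/m³
Planck energy density: u_P = c⁷/(ℏG²) = 4.632 × 10¹¹³ J/m³
0.0281 × 2.929 × 10¹³ / 4.632 × 10¹¹³ = 1.777 × 10⁻¹⁰²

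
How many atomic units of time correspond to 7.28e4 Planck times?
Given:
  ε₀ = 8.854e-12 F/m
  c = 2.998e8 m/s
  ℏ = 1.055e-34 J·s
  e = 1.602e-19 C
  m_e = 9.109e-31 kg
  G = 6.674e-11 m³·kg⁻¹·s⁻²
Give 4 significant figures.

1.620e-22

Planck time: t_P = √(ℏG/c⁵) = 5.392e-44 s
atomic unit of time: τ_au = (4πε₀)²ℏ³/(m_e e⁴) = 2.423e-17 s
7.28e4 × 5.392e-44 / 2.423e-17 = 1.620e-22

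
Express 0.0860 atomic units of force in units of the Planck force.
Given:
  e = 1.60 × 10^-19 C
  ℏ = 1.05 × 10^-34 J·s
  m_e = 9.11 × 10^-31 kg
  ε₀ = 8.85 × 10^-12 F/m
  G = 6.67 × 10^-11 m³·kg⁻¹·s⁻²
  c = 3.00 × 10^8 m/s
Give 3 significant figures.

atomic unit of force: F_au = E_h/a₀ = m_e²e⁶/((4πε₀)³ℏ⁴) = 8.33 × 10^-8 N
Planck force: F_P = c⁴/G = 1.21 × 10^44 N
0.0860 × 8.33 × 10^-8 / 1.21 × 10^44 = 5.90 × 10^-53

5.90 × 10^-53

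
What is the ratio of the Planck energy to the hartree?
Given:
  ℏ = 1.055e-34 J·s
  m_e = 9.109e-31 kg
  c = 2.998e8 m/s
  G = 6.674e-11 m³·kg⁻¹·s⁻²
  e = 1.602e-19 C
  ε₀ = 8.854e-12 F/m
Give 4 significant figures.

4.494e26

Planck energy: E_P = √(ℏc⁵/G) = 1.957e9 J
hartree: E_h = m_e e⁴/(4πε₀ℏ)² = 4.354e-18 J
ratio = 1.957e9 / 4.354e-18 = 4.494e26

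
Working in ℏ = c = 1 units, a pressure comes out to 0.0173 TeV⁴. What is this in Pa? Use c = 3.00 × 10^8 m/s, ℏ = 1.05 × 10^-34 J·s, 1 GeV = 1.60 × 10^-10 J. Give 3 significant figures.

Pressure is [E]/[L]³ = [E]⁴/(ℏc)³.
1 GeV⁴ → 1/(ℏc)³ × (1 GeV in J)⁴ = 2.10 × 10^37 Pa.
Convert the energy scale: 0.0173 TeV⁴ = 1.73 × 10^10 GeV⁴.
Result: 1.73 × 10^10 × 2.10 × 10^37 = 3.63 × 10^47 Pa.

3.63 × 10^47 Pa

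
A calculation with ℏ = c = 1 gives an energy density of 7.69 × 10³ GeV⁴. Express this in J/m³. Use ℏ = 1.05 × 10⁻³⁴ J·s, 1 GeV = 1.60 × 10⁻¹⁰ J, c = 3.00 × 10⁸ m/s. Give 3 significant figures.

1.61 × 10⁴¹ J/m³

[E]/[L]³ = [E]⁴/(ℏc)³; restore (ℏc)⁻³.
1 GeV⁴ → 1/(ℏc)³ × (1 GeV in J)⁴ = 2.10 × 10³⁷ J/m³.
Result: 7.69 × 10³ × 2.10 × 10³⁷ = 1.61 × 10⁴¹ J/m³.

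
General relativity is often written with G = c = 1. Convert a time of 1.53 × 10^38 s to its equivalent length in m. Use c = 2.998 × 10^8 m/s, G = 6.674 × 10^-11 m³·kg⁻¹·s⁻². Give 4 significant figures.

4.587 × 10^46 m

Time → length via c.
1.53 × 10^38 s × (c) = 4.587 × 10^46 m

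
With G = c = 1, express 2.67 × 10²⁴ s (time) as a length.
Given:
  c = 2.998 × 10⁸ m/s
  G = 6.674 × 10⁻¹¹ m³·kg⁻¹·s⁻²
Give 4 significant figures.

8.005 × 10³² m

Time → length via c.
2.67 × 10²⁴ s × (c) = 8.005 × 10³² m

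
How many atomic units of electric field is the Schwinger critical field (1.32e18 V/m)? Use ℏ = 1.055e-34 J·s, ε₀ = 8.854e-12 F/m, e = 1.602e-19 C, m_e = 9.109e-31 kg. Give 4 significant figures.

2.573e6

atomic unit of electric field: E_au = E_h/(e a₀) = m_e²e⁵/((4πε₀)³ℏ⁴) = 5.131e11 V/m.
1.32e18 / 5.131e11 = 2.573e6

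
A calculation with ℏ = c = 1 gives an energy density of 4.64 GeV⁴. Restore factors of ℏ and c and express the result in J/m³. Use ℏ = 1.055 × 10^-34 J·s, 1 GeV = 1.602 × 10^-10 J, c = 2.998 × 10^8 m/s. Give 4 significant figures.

9.659 × 10^37 J/m³

[E]/[L]³ = [E]⁴/(ℏc)³; restore (ℏc)⁻³.
1 GeV⁴ → 1/(ℏc)³ × (1 GeV in J)⁴ = 2.082 × 10^37 J/m³.
Result: 4.64 × 2.082 × 10^37 = 9.659 × 10^37 J/m³.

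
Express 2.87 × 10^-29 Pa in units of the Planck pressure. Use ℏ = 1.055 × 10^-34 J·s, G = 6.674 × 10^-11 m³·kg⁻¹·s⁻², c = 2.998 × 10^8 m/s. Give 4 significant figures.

Planck pressure: p_P = c⁷/(ℏG²) = 4.632 × 10^113 Pa.
2.87 × 10^-29 / 4.632 × 10^113 = 6.196 × 10^-143

6.196 × 10^-143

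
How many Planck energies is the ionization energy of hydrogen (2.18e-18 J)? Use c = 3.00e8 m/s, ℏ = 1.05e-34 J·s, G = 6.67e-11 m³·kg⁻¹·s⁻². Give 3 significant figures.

1.11e-27

Planck energy: E_P = √(ℏc⁵/G) = 1.96e9 J.
2.18e-18 / 1.96e9 = 1.11e-27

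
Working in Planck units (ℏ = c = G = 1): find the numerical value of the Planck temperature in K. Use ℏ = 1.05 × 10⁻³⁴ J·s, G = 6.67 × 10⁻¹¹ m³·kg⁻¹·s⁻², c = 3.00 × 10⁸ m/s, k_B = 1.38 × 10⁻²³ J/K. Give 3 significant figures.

Dimensional analysis gives T_P = √(ℏc⁵/G) / k_B.
  = √(3.83 × 10¹⁸) × 7.25 × 10²²
  = 1.42 × 10³² K

1.42 × 10³² K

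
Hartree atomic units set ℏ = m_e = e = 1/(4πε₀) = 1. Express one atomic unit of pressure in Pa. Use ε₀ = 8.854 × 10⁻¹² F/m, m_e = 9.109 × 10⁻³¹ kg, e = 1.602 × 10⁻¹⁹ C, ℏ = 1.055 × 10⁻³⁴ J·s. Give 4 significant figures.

2.929 × 10¹³ Pa

Dimensional analysis gives P_au = E_h/a₀³ = m_e⁴e¹⁰/((4πε₀)⁵ℏ⁸).
E_h = 4.354 × 10⁻¹⁸ J
a₀ = 5.297 × 10⁻¹¹ m
E_h/a₀³ = 2.929 × 10¹³ Pa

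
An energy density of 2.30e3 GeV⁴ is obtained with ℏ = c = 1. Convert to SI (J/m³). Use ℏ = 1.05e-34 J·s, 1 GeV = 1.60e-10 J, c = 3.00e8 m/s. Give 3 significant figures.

4.82e40 J/m³

[E]/[L]³ = [E]⁴/(ℏc)³; restore (ℏc)⁻³.
1 GeV⁴ → 1/(ℏc)³ × (1 GeV in J)⁴ = 2.10e37 J/m³.
Result: 2.30e3 × 2.10e37 = 4.82e40 J/m³.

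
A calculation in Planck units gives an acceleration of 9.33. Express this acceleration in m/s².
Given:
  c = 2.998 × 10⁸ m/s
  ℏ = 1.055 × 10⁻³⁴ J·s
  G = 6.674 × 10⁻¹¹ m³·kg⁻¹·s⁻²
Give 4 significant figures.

One Planck acceleration: a_P = √(c⁷/(ℏG)) = 5.560 × 10⁵¹ m/s².
9.33 × 5.560 × 10⁵¹ m/s² = 5.188 × 10⁵² m/s²

5.188 × 10⁵² m/s²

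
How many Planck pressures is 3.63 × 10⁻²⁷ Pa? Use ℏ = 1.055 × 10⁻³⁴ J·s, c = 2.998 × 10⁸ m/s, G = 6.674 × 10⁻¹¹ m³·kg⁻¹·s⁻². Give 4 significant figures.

Planck pressure: p_P = c⁷/(ℏG²) = 4.632 × 10¹¹³ Pa.
3.63 × 10⁻²⁷ / 4.632 × 10¹¹³ = 7.836 × 10⁻¹⁴¹

7.836 × 10⁻¹⁴¹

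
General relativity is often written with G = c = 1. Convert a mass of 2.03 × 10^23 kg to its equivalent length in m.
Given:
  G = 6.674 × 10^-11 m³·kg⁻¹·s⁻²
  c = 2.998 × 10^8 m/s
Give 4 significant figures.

1.507 × 10^-4 m

In G = c = 1 units mass has dimensions of length; the conversion factor is G/c².
2.03 × 10^23 kg × (G/c²) = 1.507 × 10^-4 m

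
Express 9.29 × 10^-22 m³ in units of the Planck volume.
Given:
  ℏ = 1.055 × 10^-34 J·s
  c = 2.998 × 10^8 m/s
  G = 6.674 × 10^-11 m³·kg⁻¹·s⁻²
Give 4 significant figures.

2.199 × 10^83

Planck volume: V_P = (ℏG/c³)^(3/2) = 4.224 × 10^-105 m³.
9.29 × 10^-22 / 4.224 × 10^-105 = 2.199 × 10^83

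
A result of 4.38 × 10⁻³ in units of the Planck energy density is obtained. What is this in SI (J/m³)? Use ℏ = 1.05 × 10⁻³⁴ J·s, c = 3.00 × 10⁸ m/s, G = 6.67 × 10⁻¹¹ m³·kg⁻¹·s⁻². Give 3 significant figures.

One Planck energy density: u_P = c⁷/(ℏG²) = 4.68 × 10¹¹³ J/m³.
4.38 × 10⁻³ × 4.68 × 10¹¹³ J/m³ = 2.05 × 10¹¹¹ J/m³

2.05 × 10¹¹¹ J/m³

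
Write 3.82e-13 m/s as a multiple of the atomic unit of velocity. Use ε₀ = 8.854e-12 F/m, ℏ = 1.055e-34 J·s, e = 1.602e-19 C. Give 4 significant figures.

1.747e-19

atomic unit of velocity: v_au = e²/(4πε₀ℏ) = 2.186e6 m/s.
3.82e-13 / 2.186e6 = 1.747e-19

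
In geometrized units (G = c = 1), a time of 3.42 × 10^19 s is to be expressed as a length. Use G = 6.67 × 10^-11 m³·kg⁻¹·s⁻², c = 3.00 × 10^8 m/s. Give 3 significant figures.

1.03 × 10^28 m

Time → length via c.
3.42 × 10^19 s × (c) = 1.03 × 10^28 m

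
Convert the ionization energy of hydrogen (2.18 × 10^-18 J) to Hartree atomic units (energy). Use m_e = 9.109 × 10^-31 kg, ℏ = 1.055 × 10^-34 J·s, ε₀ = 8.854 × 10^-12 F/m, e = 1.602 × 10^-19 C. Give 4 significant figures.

0.5007

hartree: E_h = m_e e⁴/(4πε₀ℏ)² = 4.354 × 10^-18 J.
2.18 × 10^-18 / 4.354 × 10^-18 = 0.5007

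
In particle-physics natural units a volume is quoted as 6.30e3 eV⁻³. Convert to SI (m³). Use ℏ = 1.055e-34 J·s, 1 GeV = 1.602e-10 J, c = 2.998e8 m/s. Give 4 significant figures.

Volume is [L]³ = [E]⁻³·(ℏc)³.
1 GeV⁻³ → (ℏc)³ × (1 GeV in J)⁻³ = 7.696e-48 m³.
Convert the energy scale: 6.30e3 eV⁻³ = 6.30e30 GeV⁻³.
Result: 6.30e30 × 7.696e-48 = 4.848e-17 m³.

4.848e-17 m³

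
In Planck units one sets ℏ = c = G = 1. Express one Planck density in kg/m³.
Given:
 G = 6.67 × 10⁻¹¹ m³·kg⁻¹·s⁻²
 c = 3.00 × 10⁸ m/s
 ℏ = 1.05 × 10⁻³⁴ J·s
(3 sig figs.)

ρ_P = c⁵/(ℏG²)
  = 2.43 × 10⁴² / 4.67 × 10⁻⁵⁵
  = 5.20 × 10⁹⁶ kg/m³

5.20 × 10⁹⁶ kg/m³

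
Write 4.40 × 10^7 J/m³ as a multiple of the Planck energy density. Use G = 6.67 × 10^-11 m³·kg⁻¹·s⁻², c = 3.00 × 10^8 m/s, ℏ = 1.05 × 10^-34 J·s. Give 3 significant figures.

Planck energy density: u_P = c⁷/(ℏG²) = 4.68 × 10^113 J/m³.
4.40 × 10^7 / 4.68 × 10^113 = 9.40 × 10^-107

9.40 × 10^-107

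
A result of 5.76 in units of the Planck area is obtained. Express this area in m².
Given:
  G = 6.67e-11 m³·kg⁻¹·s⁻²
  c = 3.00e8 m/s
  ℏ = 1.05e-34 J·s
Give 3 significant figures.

One Planck area: A_P = ℏG/c³ = 2.59e-70 m².
5.76 × 2.59e-70 m² = 1.49e-69 m²

1.49e-69 m²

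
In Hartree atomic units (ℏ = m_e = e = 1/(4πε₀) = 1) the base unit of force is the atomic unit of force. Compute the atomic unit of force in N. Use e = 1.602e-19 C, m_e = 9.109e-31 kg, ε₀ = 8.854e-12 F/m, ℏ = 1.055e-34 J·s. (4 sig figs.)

F_au = E_h/a₀ = m_e²e⁶/((4πε₀)³ℏ⁴)
E_h = 4.354e-18 J
a₀ = 5.297e-11 m
E_h/a₀ = 8.220e-8 N

8.220e-8 N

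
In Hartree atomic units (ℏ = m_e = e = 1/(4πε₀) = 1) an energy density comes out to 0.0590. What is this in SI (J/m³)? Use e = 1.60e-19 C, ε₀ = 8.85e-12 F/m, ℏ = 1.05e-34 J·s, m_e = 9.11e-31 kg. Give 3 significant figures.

One atomic unit of energy density: u_au = E_h/a₀³ = m_e⁴e¹⁰/((4πε₀)⁵ℏ⁸) = 3.01e13 J/m³.
0.0590 × 3.01e13 J/m³ = 1.78e12 J/m³

1.78e12 J/m³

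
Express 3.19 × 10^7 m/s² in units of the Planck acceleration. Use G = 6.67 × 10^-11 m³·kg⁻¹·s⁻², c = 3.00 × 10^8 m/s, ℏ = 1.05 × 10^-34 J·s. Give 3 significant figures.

5.71 × 10^-45

Planck acceleration: a_P = √(c⁷/(ℏG)) = 5.59 × 10^51 m/s².
3.19 × 10^7 / 5.59 × 10^51 = 5.71 × 10^-45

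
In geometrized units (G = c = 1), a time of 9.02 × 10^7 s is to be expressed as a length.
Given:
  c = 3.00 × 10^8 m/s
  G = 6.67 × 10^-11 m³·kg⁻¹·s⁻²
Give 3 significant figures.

Time → length via c.
9.02 × 10^7 s × (c) = 2.71 × 10^16 m

2.71 × 10^16 m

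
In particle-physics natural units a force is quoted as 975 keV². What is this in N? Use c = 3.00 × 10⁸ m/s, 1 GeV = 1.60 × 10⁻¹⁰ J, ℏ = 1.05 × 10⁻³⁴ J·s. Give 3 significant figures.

Force is [E]/[L] = [E]²/(ℏc); restore (ℏc)⁻¹.
1 GeV² → 1/(ℏc) × (1 GeV in J)² = 8.13 × 10⁵ N.
Convert the energy scale: 975 keV² = 9.75 × 10⁻¹⁰ GeV².
Result: 9.75 × 10⁻¹⁰ × 8.13 × 10⁵ = 7.92 × 10⁻⁴ N.

7.92 × 10⁻⁴ N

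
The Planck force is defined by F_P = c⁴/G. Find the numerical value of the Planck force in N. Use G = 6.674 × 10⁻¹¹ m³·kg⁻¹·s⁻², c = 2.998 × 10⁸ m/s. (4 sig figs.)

1.210 × 10⁴⁴ N

F_P = c⁴/G
  = 8.078 × 10³³ / 6.674 × 10⁻¹¹
  = 1.210 × 10⁴⁴ N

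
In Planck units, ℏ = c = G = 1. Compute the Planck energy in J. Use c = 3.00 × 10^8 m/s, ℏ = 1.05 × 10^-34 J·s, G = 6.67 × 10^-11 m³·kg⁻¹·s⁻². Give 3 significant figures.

1.96 × 10^9 J

From ℏ = c = G = 1 the energy scale is E_P = √(ℏc⁵/G).
  = √(3.83 × 10^18)
  = 1.96 × 10^9 J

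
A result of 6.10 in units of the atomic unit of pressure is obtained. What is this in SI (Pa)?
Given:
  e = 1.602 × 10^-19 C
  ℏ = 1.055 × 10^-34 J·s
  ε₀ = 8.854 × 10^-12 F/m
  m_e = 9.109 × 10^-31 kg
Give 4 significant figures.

One atomic unit of pressure: P_au = E_h/a₀³ = m_e⁴e¹⁰/((4πε₀)⁵ℏ⁸) = 2.929 × 10^13 Pa.
6.10 × 2.929 × 10^13 Pa = 1.787 × 10^14 Pa

1.787 × 10^14 Pa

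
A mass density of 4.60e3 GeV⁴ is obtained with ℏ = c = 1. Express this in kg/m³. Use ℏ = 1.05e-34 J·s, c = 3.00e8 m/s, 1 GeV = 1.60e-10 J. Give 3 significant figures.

Mass density is [E]/(c²[L]³) = [E]⁴/(ℏ³c⁵).
1 GeV⁴ → 1/(ℏ³c⁵) × (1 GeV in J)⁴ = 2.33e20 kg/m³.
Result: 4.60e3 × 2.33e20 = 1.07e24 kg/m³.

1.07e24 kg/m³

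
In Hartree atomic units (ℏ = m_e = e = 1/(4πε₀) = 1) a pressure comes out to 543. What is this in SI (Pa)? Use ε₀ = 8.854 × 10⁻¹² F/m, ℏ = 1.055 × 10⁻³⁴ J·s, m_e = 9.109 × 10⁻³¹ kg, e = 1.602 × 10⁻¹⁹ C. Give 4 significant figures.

1.591 × 10¹⁶ Pa

One atomic unit of pressure: P_au = E_h/a₀³ = m_e⁴e¹⁰/((4πε₀)⁵ℏ⁸) = 2.929 × 10¹³ Pa.
543 × 2.929 × 10¹³ Pa = 1.591 × 10¹⁶ Pa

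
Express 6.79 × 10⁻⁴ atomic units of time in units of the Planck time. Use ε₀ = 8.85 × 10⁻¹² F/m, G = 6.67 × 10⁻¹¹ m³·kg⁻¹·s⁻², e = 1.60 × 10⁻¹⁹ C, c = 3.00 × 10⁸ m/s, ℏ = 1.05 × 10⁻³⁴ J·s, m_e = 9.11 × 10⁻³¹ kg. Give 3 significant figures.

atomic unit of time: τ_au = (4πε₀)²ℏ³/(m_e e⁴) = 2.40 × 10⁻¹⁷ s
Planck time: t_P = √(ℏG/c⁵) = 5.37 × 10⁻⁴⁴ s
6.79 × 10⁻⁴ × 2.40 × 10⁻¹⁷ / 5.37 × 10⁻⁴⁴ = 3.03 × 10²³

3.03 × 10²³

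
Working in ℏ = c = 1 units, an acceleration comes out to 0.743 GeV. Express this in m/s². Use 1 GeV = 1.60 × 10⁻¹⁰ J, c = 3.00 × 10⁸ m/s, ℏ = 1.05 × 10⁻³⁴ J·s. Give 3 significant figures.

3.40 × 10³² m/s²

Acceleration is [L]/[T]² = c·[E]/ℏ.
1 GeV → c/ℏ × (1 GeV in J) = 4.57 × 10³² m/s².
Result: 0.743 × 4.57 × 10³² = 3.40 × 10³² m/s².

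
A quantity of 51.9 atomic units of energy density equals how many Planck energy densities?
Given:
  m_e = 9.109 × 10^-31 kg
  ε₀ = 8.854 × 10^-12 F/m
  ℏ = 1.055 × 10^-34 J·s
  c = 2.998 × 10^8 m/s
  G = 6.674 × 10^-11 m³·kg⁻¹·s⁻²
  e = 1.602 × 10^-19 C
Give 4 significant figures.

atomic unit of energy density: u_au = E_h/a₀³ = m_e⁴e¹⁰/((4πε₀)⁵ℏ⁸) = 2.929 × 10^13 J/m³
Planck energy density: u_P = c⁷/(ℏG²) = 4.632 × 10^113 J/m³
51.9 × 2.929 × 10^13 / 4.632 × 10^113 = 3.282 × 10^-99

3.282 × 10^-99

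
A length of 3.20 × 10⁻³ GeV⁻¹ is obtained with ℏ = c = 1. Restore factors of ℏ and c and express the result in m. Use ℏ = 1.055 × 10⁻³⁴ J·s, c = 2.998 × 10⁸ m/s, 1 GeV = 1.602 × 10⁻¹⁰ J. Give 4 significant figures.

6.318 × 10⁻¹⁹ m

A length is [E]⁻¹ in ℏ=c=1; restore one factor of ℏc.
1 GeV⁻¹ → ℏc × (1 GeV in J)⁻¹ = 1.974 × 10⁻¹⁶ m.
Result: 3.20 × 10⁻³ × 1.974 × 10⁻¹⁶ = 6.318 × 10⁻¹⁹ m.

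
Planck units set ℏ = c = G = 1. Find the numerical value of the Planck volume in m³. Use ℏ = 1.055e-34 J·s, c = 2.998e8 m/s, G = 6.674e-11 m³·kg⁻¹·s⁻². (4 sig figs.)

The unique combination of the constants set to 1 with dimensions of volume is V_P = (ℏG/c³)^(3/2).
  = √(1.784e-209)
  = 4.224e-105 m³

4.224e-105 m³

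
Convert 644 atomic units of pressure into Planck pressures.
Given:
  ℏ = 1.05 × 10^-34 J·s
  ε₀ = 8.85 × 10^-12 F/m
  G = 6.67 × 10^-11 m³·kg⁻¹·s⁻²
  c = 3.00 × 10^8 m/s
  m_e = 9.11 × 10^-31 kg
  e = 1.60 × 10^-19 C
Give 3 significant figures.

atomic unit of pressure: P_au = E_h/a₀³ = m_e⁴e¹⁰/((4πε₀)⁵ℏ⁸) = 3.01 × 10^13 Pa
Planck pressure: p_P = c⁷/(ℏG²) = 4.68 × 10^113 Pa
644 × 3.01 × 10^13 / 4.68 × 10^113 = 4.14 × 10^-98

4.14 × 10^-98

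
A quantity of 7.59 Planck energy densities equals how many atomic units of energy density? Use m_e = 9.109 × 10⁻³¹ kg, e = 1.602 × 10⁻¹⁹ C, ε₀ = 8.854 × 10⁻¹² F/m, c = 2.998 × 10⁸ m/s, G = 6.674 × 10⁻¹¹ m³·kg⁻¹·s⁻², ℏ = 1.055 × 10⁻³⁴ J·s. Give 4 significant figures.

1.200 × 10¹⁰¹

Planck energy density: u_P = c⁷/(ℏG²) = 4.632 × 10¹¹³ J/m³
atomic unit of energy density: u_au = E_h/a₀³ = m_e⁴e¹⁰/((4πε₀)⁵ℏ⁸) = 2.929 × 10¹³ J/m³
7.59 × 4.632 × 10¹¹³ / 2.929 × 10¹³ = 1.200 × 10¹⁰¹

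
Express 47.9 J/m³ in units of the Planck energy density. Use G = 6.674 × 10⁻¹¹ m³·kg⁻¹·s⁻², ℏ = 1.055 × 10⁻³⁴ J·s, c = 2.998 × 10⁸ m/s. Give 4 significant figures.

1.034 × 10⁻¹¹²

Planck energy density: u_P = c⁷/(ℏG²) = 4.632 × 10¹¹³ J/m³.
47.9 / 4.632 × 10¹¹³ = 1.034 × 10⁻¹¹²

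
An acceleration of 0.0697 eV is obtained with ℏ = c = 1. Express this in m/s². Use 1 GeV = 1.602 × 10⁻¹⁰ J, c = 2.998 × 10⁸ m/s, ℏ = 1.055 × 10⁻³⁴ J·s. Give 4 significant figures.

3.173 × 10²² m/s²

Acceleration is [L]/[T]² = c·[E]/ℏ.
1 GeV → c/ℏ × (1 GeV in J) = 4.552 × 10³² m/s².
Convert the energy scale: 0.0697 eV = 6.97 × 10⁻¹¹ GeV.
Result: 6.97 × 10⁻¹¹ × 4.552 × 10³² = 3.173 × 10²² m/s².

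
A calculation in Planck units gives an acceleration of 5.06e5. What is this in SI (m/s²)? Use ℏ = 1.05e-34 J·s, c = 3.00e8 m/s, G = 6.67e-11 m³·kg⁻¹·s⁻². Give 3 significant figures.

One Planck acceleration: a_P = √(c⁷/(ℏG)) = 5.59e51 m/s².
5.06e5 × 5.59e51 m/s² = 2.83e57 m/s²

2.83e57 m/s²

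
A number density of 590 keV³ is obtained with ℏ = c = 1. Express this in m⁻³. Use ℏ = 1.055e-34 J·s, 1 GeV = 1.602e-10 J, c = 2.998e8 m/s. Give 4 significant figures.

7.666e31 m⁻³

Number density is [L]⁻³ = [E]³/(ℏc)³.
1 GeV³ → 1/(ℏc)³ × (1 GeV in J)³ = 1.299e47 m⁻³.
Convert the energy scale: 590 keV³ = 5.90e-16 GeV³.
Result: 5.90e-16 × 1.299e47 = 7.666e31 m⁻³.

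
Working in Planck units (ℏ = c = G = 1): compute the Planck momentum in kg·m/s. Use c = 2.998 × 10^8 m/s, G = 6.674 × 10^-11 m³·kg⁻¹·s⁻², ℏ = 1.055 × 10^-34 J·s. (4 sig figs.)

From ℏ = c = G = 1 the momentum scale is p_P = √(ℏc³/G).
  = √(42.60)
  = 6.527 kg·m/s

6.527 kg·m/s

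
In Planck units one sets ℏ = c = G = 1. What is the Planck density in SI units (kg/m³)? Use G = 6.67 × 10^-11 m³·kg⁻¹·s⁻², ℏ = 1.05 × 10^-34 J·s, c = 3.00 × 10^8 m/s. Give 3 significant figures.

ρ_P = c⁵/(ℏG²)
  = 2.43 × 10^42 / 4.67 × 10^-55
  = 5.20 × 10^96 kg/m³

5.20 × 10^96 kg/m³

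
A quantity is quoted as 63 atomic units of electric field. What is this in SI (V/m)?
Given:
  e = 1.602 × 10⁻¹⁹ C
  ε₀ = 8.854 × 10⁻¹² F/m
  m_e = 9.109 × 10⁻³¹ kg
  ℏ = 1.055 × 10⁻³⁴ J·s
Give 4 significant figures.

One atomic unit of electric field: E_au = E_h/(e a₀) = m_e²e⁵/((4πε₀)³ℏ⁴) = 5.131 × 10¹¹ V/m.
63 × 5.131 × 10¹¹ V/m = 3.232 × 10¹³ V/m

3.232 × 10¹³ V/m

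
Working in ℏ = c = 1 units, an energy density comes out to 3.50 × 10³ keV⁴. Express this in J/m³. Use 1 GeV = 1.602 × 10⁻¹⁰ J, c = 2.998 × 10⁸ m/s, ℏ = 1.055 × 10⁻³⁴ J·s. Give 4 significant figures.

7.286 × 10¹⁶ J/m³

[E]/[L]³ = [E]⁴/(ℏc)³; restore (ℏc)⁻³.
1 GeV⁴ → 1/(ℏc)³ × (1 GeV in J)⁴ = 2.082 × 10³⁷ J/m³.
Convert the energy scale: 3.50 × 10³ keV⁴ = 3.50 × 10⁻²¹ GeV⁴.
Result: 3.50 × 10⁻²¹ × 2.082 × 10³⁷ = 7.286 × 10¹⁶ J/m³.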